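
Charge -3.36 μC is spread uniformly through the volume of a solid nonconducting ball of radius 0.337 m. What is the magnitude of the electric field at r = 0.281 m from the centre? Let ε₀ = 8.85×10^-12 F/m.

Use a concentric Gaussian sphere at r = 0.281 m (r < R).
Only the charge within r is enclosed: Q_enc = Q·(r/R)³ = (-3.36 μC)·(0.281 m/0.337 m)³ = -1.948e-6 C.
Since E is radial and uniform over the Gaussian sphere, Φ = E·4πr² = Q_enc/ε₀.
E = |Q_enc|/(4πε₀r²) = (1.948×10^-6)/(4π·8.85×10^-12·(0.281)²) = 2.22e5 N/C.

E = 2.22×10^5 N/C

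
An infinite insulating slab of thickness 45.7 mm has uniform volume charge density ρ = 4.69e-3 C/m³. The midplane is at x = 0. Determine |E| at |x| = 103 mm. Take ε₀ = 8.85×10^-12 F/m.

E ≈ 1.21e7 N/C

The point |x| = 103 mm lies outside the slab (half-thickness 0.02285 m). A symmetric pillbox spanning the full slab encloses Q_enc = ρ·d·A.
Flux = 2EA ⇒ E = |ρ|d/(2ε₀), independent of distance outside.
E = (4.69e-3)(0.0457)/(2·8.85×10^-12) = 1.21×10^7 N/C.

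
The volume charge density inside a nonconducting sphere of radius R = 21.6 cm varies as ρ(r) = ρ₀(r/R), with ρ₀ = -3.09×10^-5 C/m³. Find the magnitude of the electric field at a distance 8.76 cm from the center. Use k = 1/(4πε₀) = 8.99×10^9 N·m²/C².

E = 3.10×10^4 N/C

Use a concentric Gaussian sphere at r = 8.76 cm (r < R).
Integrate the density: Q_enc = 4π ∫₀^r ρ₀(r'/R)^1 r'² dr' = 4πρ₀ r^4/(4·R) = -2.646e-8 C.
By Gauss's law, ∮E·dA = E·4πr² = Q_enc/ε₀.
E = k|Q_enc|/r² = (8.99×10^9)(2.646e-8)/(0.0876)² = 3.10e4 N/C.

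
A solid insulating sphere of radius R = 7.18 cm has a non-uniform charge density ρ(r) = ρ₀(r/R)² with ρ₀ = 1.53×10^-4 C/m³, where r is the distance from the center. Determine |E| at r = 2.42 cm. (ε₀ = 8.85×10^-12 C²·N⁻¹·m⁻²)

9.51×10^3 N/C

Take a concentric spherical Gaussian surface of radius r = 2.42 cm (r < R).
Q_enc = ∫₀^r ρ(r')·4πr'² dr' = (4πρ₀/R²) ∫₀^r r'^4 dr' = 4πρ₀ r^5/(5·R²) = 6.191×10^-10 C.
Gauss's law: E·4πr² = Q_enc/ε₀.
E = |Q_enc|/(4πε₀r²) = (6.191×10^-10)/(4π·8.85×10^-12·(0.0242)²) = 9.51×10^3 N/C.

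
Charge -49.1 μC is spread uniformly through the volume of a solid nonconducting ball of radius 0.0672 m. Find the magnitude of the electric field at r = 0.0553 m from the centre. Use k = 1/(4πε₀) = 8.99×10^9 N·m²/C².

E = 8.04×10^7 N/C

Use a concentric Gaussian sphere at r = 0.0553 m (r < R).
Only the charge within r is enclosed: Q_enc = Q·(r/R)³ = (-49.1 μC)·(0.0553 m/0.0672 m)³ = -2.736e-5 C.
By Gauss's law, ∮E·dA = E·4πr² = Q_enc/ε₀.
E = k|Q_enc|/r² = (8.99×10^9)(2.736e-5)/(0.0553)² = 8.04e7 N/C.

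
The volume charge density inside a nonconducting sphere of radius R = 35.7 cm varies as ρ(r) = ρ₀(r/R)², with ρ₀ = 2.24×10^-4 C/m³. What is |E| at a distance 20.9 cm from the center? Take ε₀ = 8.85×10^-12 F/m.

E ≈ 3.63×10^5 N/C

Use a concentric Gaussian sphere at r = 20.9 cm (r < R).
Q_enc = ∫₀^r ρ(r')·4πr'² dr' = (4πρ₀/R²) ∫₀^r r'^4 dr' = 4πρ₀ r^5/(5·R²) = 1.762e-6 C.
Since E is radial and uniform over the Gaussian sphere, Φ = E·4πr² = Q_enc/ε₀.
E = |Q_enc|/(4πε₀r²) = (1.762e-6)/(4π·8.85×10^-12·(0.209)²) = 3.63e5 N/C.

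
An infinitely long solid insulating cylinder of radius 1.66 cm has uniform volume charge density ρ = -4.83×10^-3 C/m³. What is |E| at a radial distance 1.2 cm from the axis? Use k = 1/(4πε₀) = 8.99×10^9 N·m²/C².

Coaxial Gaussian cylinder, radius r = 1.2 cm, length L (r < R).
Enclosed charge per unit length: λ_enc = ρ·πr² = (-4.83×10^-3)π(0.012)² = -2.185e-6 C/m.
By Gauss's law (flux through the curved wall only), E·2πrL = λ_enc L/ε₀.
E = 2k|λ_enc|/r = 2(8.99×10^9)(2.185e-6)/(0.012) = 3.27×10^6 N/C.

3.27×10^6 N/C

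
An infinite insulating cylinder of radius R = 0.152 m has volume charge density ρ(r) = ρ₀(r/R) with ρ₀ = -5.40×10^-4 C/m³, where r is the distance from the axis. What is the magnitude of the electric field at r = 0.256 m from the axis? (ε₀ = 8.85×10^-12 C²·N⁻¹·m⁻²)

By cylindrical symmetry E is radial; use a coaxial Gaussian cylinder of radius 0.256 m and length L (r > R, full charge per length enclosed).
λ_enc = 2π ∫₀^R ρ₀(r'/R)^1 r' dr' = 2πρ₀R²/3 = -2.613×10^-5 C/m.
By Gauss's law (flux through the curved wall only), E·2πrL = λ_enc L/ε₀.
E = |λ_enc|/(2πε₀r) = (2.613e-5)/(2π·8.85×10^-12·0.256) = 1.84×10^6 N/C.

E ≈ 1.84×10^6 N/C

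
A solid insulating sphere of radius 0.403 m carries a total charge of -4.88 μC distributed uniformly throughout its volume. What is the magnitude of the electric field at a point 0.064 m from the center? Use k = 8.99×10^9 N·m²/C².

By spherical symmetry E is radial; choose a Gaussian sphere of radius r = 0.064 m (r < R).
Only the charge within r is enclosed: Q_enc = Q·(r/R)³ = (-4.88 μC)·(0.064 m/0.403 m)³ = -1.955×10^-8 C.
Gauss's law: E·4πr² = Q_enc/ε₀.
E = k|Q_enc|/r² = (8.99×10^9)(1.955e-8)/(0.064)² = 4.29e4 N/C.

|E| ≈ 4.29×10^4 V/m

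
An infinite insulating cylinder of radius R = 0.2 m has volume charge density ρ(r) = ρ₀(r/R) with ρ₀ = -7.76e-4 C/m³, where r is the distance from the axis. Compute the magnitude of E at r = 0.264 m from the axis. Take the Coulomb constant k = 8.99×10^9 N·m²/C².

|E| ≈ 4.43×10^6 V/m

By cylindrical symmetry E is radial; use a coaxial Gaussian cylinder of radius 0.264 m and length L (r > R, full charge per length enclosed).
λ_enc = 2π ∫₀^R ρ₀(r'/R)^1 r' dr' = 2πρ₀R²/3 = -6.501×10^-5 C/m.
Gauss's law: E·2πrL = λ_enc L/ε₀.
E = 2k|λ_enc|/r = 2(8.99×10^9)(6.501e-5)/(0.264) = 4.43×10^6 N/C.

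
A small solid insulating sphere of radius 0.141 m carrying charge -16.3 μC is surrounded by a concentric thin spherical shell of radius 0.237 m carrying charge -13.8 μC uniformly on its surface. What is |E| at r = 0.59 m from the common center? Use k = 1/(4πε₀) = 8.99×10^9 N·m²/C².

Take a concentric spherical Gaussian surface of radius r = 0.59 m (r > 0.237 m, enclosing both).
Q_enc = (-16.3 μC) + (-13.8 μC) = -3.01×10^-5 C.
Gauss's law: E·4πr² = Q_enc/ε₀.
E = k|Q_enc|/r² = (8.99×10^9)(3.01e-5)/(0.59)² = 7.77×10^5 N/C.

E = 7.77e5 N/C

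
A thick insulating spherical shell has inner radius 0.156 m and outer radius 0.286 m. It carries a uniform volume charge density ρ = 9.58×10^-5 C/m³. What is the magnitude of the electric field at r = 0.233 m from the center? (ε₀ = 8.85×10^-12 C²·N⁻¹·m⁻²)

|E| ≈ 5.88×10^5 N/C

Symmetry ⇒ E = E(r) r̂. Gaussian sphere of radius r = 0.233 m (within the shell material, 0.156 m < r < 0.286 m).
Only the shell between 0.156 m and r is enclosed: Q_enc = ρ·(4π/3)(r³ − a³) = (9.58×10^-5)·(4π/3)·((0.233)³ − (0.156)³) = 3.553×10^-6 C.
Gauss's law: E·4πr² = Q_enc/ε₀.
E = |Q_enc|/(4πε₀r²) = (3.553×10^-6)/(4π·8.85×10^-12·(0.233)²) = 5.88×10^5 N/C.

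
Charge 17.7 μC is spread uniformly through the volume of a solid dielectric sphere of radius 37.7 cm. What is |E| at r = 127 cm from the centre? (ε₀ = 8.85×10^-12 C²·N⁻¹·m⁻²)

|E| ≈ 9.87×10^4 V/m

By spherical symmetry E is radial; choose a Gaussian sphere of radius r = 127 cm (r > R, so the entire charge is enclosed).
Q_enc = 17.7 μC = 1.77e-5 C.
Applying ∮E·dA = Q_enc/ε₀ with Φ = E(4πr²):
E = |Q_enc|/(4πε₀r²) = (1.77×10^-5)/(4π·8.85×10^-12·(1.27)²) = 9.87×10^4 N/C.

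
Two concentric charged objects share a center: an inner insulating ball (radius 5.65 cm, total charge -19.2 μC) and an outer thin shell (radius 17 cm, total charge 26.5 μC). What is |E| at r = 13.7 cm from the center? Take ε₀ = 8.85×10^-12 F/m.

|E| ≈ 9.20×10^6 N/C

By spherical symmetry E is radial; choose a Gaussian sphere of radius r = 13.7 cm (between the bodies, 5.65 cm < r < 17 cm).
The shell at 17 cm lies outside the Gaussian surface, so Q_enc = -19.2 μC = -1.92×10^-5 C.
By Gauss's law, ∮E·dA = E·4πr² = Q_enc/ε₀.
E = |Q_enc|/(4πε₀r²) = (1.92×10^-5)/(4π·8.85×10^-12·(0.137)²) = 9.20×10^6 N/C.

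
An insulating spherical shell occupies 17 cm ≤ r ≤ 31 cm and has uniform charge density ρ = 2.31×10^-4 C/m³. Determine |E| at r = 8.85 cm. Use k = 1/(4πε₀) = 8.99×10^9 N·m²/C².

Take a concentric spherical Gaussian surface of radius r = 8.85 cm (r < 17 cm, inside the empty cavity).
Q_enc = 0 (all charge lies at larger r); Gauss's law gives E = 0.

|E| = 0 V/m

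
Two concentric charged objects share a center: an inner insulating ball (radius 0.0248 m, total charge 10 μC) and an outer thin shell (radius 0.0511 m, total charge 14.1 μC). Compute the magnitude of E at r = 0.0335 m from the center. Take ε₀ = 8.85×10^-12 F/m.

|E| ≈ 8.01×10^7 V/m

Take a concentric spherical Gaussian surface of radius r = 0.0335 m (between the bodies, 0.0248 m < r < 0.0511 m).
Only the inner charge is enclosed; the outer shell contributes nothing inside itself. Q_enc = 10 μC = 1.00e-5 C.
Applying ∮E·dA = Q_enc/ε₀ with Φ = E(4πr²):
E = |Q_enc|/(4πε₀r²) = (1.00×10^-5)/(4π·8.85×10^-12·(0.0335)²) = 8.01×10^7 N/C.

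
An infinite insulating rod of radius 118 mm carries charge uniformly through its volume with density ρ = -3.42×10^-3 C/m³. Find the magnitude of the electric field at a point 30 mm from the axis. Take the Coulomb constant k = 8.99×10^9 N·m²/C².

|E| ≈ 5.80×10^6 N/C

By cylindrical symmetry E is radial; use a coaxial Gaussian cylinder of radius 30 mm and length L (r < R).
Enclosed charge per unit length: λ_enc = ρ·πr² = (-3.42×10^-3)π(0.03)² = -9.67×10^-6 C/m.
Applying ∮E·dA = Q_enc/ε₀ with the end caps contributing no flux:
E = 2k|λ_enc|/r = 2(8.99×10^9)(9.67×10^-6)/(0.03) = 5.80×10^6 N/C.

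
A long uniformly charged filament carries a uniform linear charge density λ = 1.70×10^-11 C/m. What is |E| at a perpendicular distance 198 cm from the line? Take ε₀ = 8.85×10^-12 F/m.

By cylindrical symmetry E is radial; use a coaxial Gaussian cylinder of radius 198 cm and length L.
Q_enc = λL, so λ_enc = 1.70×10^-11 C/m.
Since E is radial and uniform over the curved surface, Φ = E·2πrL = Q_enc/ε₀ = λ_enc L/ε₀.
E = |λ_enc|/(2πε₀r) = (1.70×10^-11)/(2π·8.85×10^-12·1.98) = 0.154 N/C.

|E| ≈ 0.154 N/C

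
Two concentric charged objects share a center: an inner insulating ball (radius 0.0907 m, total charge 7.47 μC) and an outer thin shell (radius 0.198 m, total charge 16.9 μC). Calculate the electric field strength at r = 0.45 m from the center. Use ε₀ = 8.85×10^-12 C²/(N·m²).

Take a concentric spherical Gaussian surface of radius r = 0.45 m (r > 0.198 m, enclosing both).
Q_enc = (7.47 μC) + (16.9 μC) = 2.437×10^-5 C.
Gauss's law: E·4πr² = Q_enc/ε₀.
E = |Q_enc|/(4πε₀r²) = (2.437×10^-5)/(4π·8.85×10^-12·(0.45)²) = 1.08×10^6 N/C.

E = 1.08×10^6 N/C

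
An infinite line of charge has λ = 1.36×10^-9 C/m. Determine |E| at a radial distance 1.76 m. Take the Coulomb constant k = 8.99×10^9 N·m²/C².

Take a coaxial cylindrical Gaussian surface of radius r = 1.76 m and length L.
Q_enc = λL, so λ_enc = 1.36×10^-9 C/m.
Gauss's law: E·2πrL = λ_enc L/ε₀.
E = 2k|λ_enc|/r = 2(8.99×10^9)(1.36×10^-9)/(1.76) = 13.9 N/C.

|E| = 13.9 N/C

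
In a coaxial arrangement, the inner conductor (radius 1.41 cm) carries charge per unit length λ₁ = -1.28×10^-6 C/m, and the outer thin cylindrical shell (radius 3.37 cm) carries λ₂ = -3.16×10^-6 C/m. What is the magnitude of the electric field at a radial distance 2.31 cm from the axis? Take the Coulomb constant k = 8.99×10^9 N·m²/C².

9.96e5 N/C

Coaxial Gaussian cylinder, radius r = 2.31 cm, length L (between the conductors, 1.41 cm < r < 3.37 cm).
Only the inner wire is enclosed; the outer shell contributes nothing inside itself. λ_enc = λ₁ = -1.28e-6 C/m.
Gauss's law: E·2πrL = λ_enc L/ε₀.
E = 2k|λ_enc|/r = 2(8.99×10^9)(1.28×10^-6)/(0.0231) = 9.96×10^5 N/C.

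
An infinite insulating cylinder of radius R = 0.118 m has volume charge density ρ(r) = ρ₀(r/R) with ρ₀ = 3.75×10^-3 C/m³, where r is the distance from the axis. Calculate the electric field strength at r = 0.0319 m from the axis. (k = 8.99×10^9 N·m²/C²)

By cylindrical symmetry E is radial; use a coaxial Gaussian cylinder of radius 0.0319 m and length L (r < R).
Integrating ρ over the cross-section to radius r: λ_enc = (2πρ₀/R) ∫₀^r r'^2 dr' = 2πρ₀ r^3/(3·R) = 2.161×10^-6 C/m.
Applying ∮E·dA = Q_enc/ε₀ with the end caps contributing no flux:
E = 2k|λ_enc|/r = 2(8.99×10^9)(2.161×10^-6)/(0.0319) = 1.22×10^6 N/C.

|E| = 1.22×10^6 N/C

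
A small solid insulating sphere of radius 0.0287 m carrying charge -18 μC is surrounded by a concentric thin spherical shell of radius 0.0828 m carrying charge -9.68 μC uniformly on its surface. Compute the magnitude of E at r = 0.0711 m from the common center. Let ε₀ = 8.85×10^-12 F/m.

Take a concentric spherical Gaussian surface of radius r = 0.0711 m (between the bodies, 0.0287 m < r < 0.0828 m).
The shell at 0.0828 m lies outside the Gaussian surface, so Q_enc = -18 μC = -1.80e-5 C.
Since E is radial and uniform over the Gaussian sphere, Φ = E·4πr² = Q_enc/ε₀.
E = |Q_enc|/(4πε₀r²) = (1.80×10^-5)/(4π·8.85×10^-12·(0.0711)²) = 3.20×10^7 N/C.

|E| = 3.20×10^7 N/C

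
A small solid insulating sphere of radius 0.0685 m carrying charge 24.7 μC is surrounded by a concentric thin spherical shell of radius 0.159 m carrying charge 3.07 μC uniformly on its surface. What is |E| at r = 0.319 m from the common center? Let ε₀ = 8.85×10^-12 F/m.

|E| = 2.45×10^6 N/C

Take a concentric spherical Gaussian surface of radius r = 0.319 m (r > 0.159 m, enclosing both).
Q_enc = (24.7 μC) + (3.07 μC) = 2.777×10^-5 C.
Since E is radial and uniform over the Gaussian sphere, Φ = E·4πr² = Q_enc/ε₀.
E = |Q_enc|/(4πε₀r²) = (2.777e-5)/(4π·8.85×10^-12·(0.319)²) = 2.45×10^6 N/C.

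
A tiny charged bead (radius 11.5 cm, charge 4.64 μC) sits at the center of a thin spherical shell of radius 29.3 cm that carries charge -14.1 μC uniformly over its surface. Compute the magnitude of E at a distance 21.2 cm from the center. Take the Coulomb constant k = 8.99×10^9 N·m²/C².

E = 9.28e5 N/C

By spherical symmetry E is radial; choose a Gaussian sphere of radius r = 21.2 cm (between the bodies, 11.5 cm < r < 29.3 cm).
The shell at 29.3 cm lies outside the Gaussian surface, so Q_enc = 4.64 μC = 4.64e-6 C.
By Gauss's law, ∮E·dA = E·4πr² = Q_enc/ε₀.
E = k|Q_enc|/r² = (8.99×10^9)(4.64e-6)/(0.212)² = 9.28×10^5 N/C.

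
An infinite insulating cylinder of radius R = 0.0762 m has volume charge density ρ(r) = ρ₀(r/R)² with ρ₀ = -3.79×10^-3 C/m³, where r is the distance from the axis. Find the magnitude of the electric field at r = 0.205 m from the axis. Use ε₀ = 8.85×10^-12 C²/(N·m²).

Coaxial Gaussian cylinder, radius r = 0.205 m, length L (r > R, full charge per length enclosed).
λ_enc = 2π ∫₀^R ρ₀(r'/R)^2 r' dr' = 2πρ₀R²/4 = -3.457e-5 C/m.
Gauss's law: E·2πrL = λ_enc L/ε₀.
E = |λ_enc|/(2πε₀r) = (3.457×10^-5)/(2π·8.85×10^-12·0.205) = 3.03e6 N/C.

E = 3.03×10^6 V/m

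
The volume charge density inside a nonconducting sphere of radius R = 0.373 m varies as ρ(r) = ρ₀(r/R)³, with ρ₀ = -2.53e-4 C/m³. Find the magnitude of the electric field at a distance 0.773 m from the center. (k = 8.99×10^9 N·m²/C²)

Take a concentric spherical Gaussian surface of radius r = 0.773 m (r > R, all charge enclosed).
Q_enc = 4π ∫₀^R ρ₀(r'/R)^3 r'² dr' = 4πρ₀R³/6 = -2.75×10^-5 C.
Gauss's law: E·4πr² = Q_enc/ε₀.
E = k|Q_enc|/r² = (8.99×10^9)(2.75e-5)/(0.773)² = 4.14×10^5 N/C.

E = 4.14×10^5 V/m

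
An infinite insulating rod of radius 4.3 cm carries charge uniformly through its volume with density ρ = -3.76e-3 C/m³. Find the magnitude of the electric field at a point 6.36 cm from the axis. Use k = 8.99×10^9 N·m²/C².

By cylindrical symmetry E is radial; use a coaxial Gaussian cylinder of radius 6.36 cm and length L (r > 4.3 cm, full cross-section enclosed).
λ_enc = ρ·πR² = (-3.76×10^-3)π(0.043)² = -2.184e-5 C/m.
Applying ∮E·dA = Q_enc/ε₀ with the end caps contributing no flux:
E = 2k|λ_enc|/r = 2(8.99×10^9)(2.184e-5)/(0.0636) = 6.17×10^6 N/C.

|E| ≈ 6.17×10^6 N/C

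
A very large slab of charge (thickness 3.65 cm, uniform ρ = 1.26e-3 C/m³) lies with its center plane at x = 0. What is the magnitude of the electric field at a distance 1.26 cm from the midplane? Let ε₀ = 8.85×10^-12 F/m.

By symmetry E is perpendicular to the slab. A Gaussian pillbox from −1.26 cm to +1.26 cm (face area A) lies entirely within the slab.
Q_enc = ρ·(2x)·A and flux = 2EA, so 2EA = 2ρxA/ε₀ ⇒ E = |ρ|x/ε₀.
E = (1.26×10^-3)(0.0126)/(8.85×10^-12) = 1.79e6 N/C.

|E| = 1.79e6 N/C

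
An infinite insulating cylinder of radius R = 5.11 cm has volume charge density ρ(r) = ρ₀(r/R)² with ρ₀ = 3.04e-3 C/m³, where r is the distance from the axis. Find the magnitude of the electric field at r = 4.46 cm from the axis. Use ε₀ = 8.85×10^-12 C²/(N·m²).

Take a coaxial cylindrical Gaussian surface of radius r = 4.46 cm and length L (r < R).
Integrating ρ over the cross-section to radius r: λ_enc = (2πρ₀/R²) ∫₀^r r'^3 dr' = 2πρ₀ r^4/(4·R²) = 7.236×10^-6 C/m.
Applying ∮E·dA = Q_enc/ε₀ with the end caps contributing no flux:
E = |λ_enc|/(2πε₀r) = (7.236×10^-6)/(2π·8.85×10^-12·0.0446) = 2.92e6 N/C.

E ≈ 2.92×10^6 V/m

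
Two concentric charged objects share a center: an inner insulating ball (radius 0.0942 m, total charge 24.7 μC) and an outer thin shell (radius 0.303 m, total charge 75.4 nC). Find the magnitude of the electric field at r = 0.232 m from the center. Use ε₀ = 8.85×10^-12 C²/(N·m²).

Use a concentric Gaussian sphere at r = 0.232 m (between the bodies, 0.0942 m < r < 0.303 m).
The shell at 0.303 m lies outside the Gaussian surface, so Q_enc = 24.7 μC = 2.47×10^-5 C.
Applying ∮E·dA = Q_enc/ε₀ with Φ = E(4πr²):
E = |Q_enc|/(4πε₀r²) = (2.47×10^-5)/(4π·8.85×10^-12·(0.232)²) = 4.13×10^6 N/C.

|E| = 4.13e6 N/C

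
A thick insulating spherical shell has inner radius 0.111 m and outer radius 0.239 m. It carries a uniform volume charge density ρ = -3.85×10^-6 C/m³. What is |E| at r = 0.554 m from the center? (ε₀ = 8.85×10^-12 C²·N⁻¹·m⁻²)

5.80e3 V/m

By spherical symmetry E is radial; choose a Gaussian sphere of radius r = 0.554 m (r > 0.239 m, enclosing the whole shell).
Q_enc = ρ·(4π/3)(b³ − a³) = (-3.85e-6)·(4π/3)·((0.239)³ − (0.111)³) = -1.981e-7 C.
By Gauss's law, ∮E·dA = E·4πr² = Q_enc/ε₀.
E = |Q_enc|/(4πε₀r²) = (1.981×10^-7)/(4π·8.85×10^-12·(0.554)²) = 5.80×10^3 N/C.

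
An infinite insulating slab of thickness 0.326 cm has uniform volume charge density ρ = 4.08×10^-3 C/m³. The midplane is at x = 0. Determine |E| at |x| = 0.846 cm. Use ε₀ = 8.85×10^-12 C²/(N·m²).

The point |x| = 0.846 cm lies outside the slab (half-thickness 0.00163 m). A symmetric pillbox spanning the full slab encloses Q_enc = ρ·d·A.
Flux = 2EA ⇒ E = |ρ|d/(2ε₀), independent of distance outside.
E = (4.08×10^-3)(0.00326)/(2·8.85×10^-12) = 7.51×10^5 N/C.

|E| = 7.51×10^5 V/m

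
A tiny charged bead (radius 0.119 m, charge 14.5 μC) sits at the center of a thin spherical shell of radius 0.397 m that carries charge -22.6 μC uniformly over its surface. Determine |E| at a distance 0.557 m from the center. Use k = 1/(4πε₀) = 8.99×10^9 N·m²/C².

E ≈ 2.35×10^5 N/C

Take a concentric spherical Gaussian surface of radius r = 0.557 m (r > 0.397 m, enclosing both).
Q_enc = (14.5 μC) + (-22.6 μC) = -8.10e-6 C.
By Gauss's law, ∮E·dA = E·4πr² = Q_enc/ε₀.
E = k|Q_enc|/r² = (8.99×10^9)(8.10e-6)/(0.557)² = 2.35×10^5 N/C.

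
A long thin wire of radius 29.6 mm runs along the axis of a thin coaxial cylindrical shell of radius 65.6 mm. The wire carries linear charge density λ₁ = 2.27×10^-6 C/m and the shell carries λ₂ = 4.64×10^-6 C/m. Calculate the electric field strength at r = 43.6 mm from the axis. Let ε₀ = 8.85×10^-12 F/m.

9.36×10^5 V/m

Choose a coaxial cylinder of radius r = 43.6 mm (arbitrary length L) as the Gaussian surface (between the conductors, 29.6 mm < r < 65.6 mm).
Only the inner wire is enclosed; the outer shell contributes nothing inside itself. λ_enc = λ₁ = 2.27e-6 C/m.
By Gauss's law (flux through the curved wall only), E·2πrL = λ_enc L/ε₀.
E = |λ_enc|/(2πε₀r) = (2.27×10^-6)/(2π·8.85×10^-12·0.0436) = 9.36×10^5 N/C.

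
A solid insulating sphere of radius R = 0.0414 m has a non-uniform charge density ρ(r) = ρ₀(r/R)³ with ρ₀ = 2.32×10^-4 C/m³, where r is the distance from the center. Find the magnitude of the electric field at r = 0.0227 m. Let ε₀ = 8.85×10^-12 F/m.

Take a concentric spherical Gaussian surface of radius r = 0.0227 m (r < R).
Integrate the density: Q_enc = 4π ∫₀^r ρ₀(r'/R)^3 r'² dr' = 4πρ₀ r^6/(6·R³) = 9.369×10^-10 C.
Since E is radial and uniform over the Gaussian sphere, Φ = E·4πr² = Q_enc/ε₀.
E = |Q_enc|/(4πε₀r²) = (9.369e-10)/(4π·8.85×10^-12·(0.0227)²) = 1.63×10^4 N/C.

|E| ≈ 1.63e4 N/C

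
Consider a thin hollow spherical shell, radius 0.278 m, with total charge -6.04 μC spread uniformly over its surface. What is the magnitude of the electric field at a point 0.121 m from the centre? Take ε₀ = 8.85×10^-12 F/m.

Use a concentric Gaussian sphere at r = 0.121 m (inside the shell, r < 0.278 m).
All the charge is outside the Gaussian surface: Q_enc = 0, hence E = 0 everywhere inside the shell.

|E| = 0 N/C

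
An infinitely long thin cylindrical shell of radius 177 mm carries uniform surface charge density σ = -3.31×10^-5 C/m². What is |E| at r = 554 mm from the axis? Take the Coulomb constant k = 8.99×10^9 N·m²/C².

|E| = 1.19e6 N/C

Coaxial Gaussian cylinder, radius r = 554 mm, length L (r > 177 mm).
The whole shell is enclosed: λ_enc = σ·2πR = (-3.31e-5)·2π·(0.177) = -3.681e-5 C/m.
Gauss's law: E·2πrL = λ_enc L/ε₀.
E = 2k|λ_enc|/r = 2(8.99×10^9)(3.681e-5)/(0.554) = 1.19×10^6 N/C.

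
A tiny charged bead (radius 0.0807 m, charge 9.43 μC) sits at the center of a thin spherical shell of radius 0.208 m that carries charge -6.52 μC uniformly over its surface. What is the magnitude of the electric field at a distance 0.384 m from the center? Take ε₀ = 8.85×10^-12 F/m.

Take a concentric spherical Gaussian surface of radius r = 0.384 m (r > 0.208 m, enclosing both).
Q_enc = (9.43 μC) + (-6.52 μC) = 2.91e-6 C.
Since E is radial and uniform over the Gaussian sphere, Φ = E·4πr² = Q_enc/ε₀.
E = |Q_enc|/(4πε₀r²) = (2.91×10^-6)/(4π·8.85×10^-12·(0.384)²) = 1.77×10^5 N/C.

E ≈ 1.77×10^5 V/m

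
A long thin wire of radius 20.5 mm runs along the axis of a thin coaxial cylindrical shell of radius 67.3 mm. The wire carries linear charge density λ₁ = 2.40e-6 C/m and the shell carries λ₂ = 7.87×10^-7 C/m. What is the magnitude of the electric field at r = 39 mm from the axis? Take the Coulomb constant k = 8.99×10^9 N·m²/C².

Take a coaxial cylindrical Gaussian surface of radius r = 39 mm and length L (between the conductors, 20.5 mm < r < 67.3 mm).
Only the inner wire is enclosed; the outer shell contributes nothing inside itself. λ_enc = λ₁ = 2.40e-6 C/m.
Gauss's law: E·2πrL = λ_enc L/ε₀.
E = 2k|λ_enc|/r = 2(8.99×10^9)(2.40×10^-6)/(0.039) = 1.11×10^6 N/C.

|E| ≈ 1.11e6 V/m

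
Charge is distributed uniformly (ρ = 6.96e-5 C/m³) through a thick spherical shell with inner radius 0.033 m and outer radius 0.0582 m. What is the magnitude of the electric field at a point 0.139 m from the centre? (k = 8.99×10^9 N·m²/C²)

2.19e4 N/C

By spherical symmetry E is radial; choose a Gaussian sphere of radius r = 0.139 m (r > 0.0582 m, enclosing the whole shell).
Q_enc = ρ·(4π/3)(b³ − a³) = (6.96×10^-5)·(4π/3)·((0.0582)³ − (0.033)³) = 4.70×10^-8 C.
Applying ∮E·dA = Q_enc/ε₀ with Φ = E(4πr²):
E = k|Q_enc|/r² = (8.99×10^9)(4.70e-8)/(0.139)² = 2.19×10^4 N/C.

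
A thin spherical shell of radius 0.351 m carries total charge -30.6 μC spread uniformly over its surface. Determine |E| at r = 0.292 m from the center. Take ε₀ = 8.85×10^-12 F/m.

By spherical symmetry E is radial; choose a Gaussian sphere of radius r = 0.292 m (inside the shell, r < 0.351 m).
No charge lies within this surface, so Q_enc = 0 and Gauss's law gives E·4πr² = 0 ⇒ E = 0.

E = 0 (no enclosed charge)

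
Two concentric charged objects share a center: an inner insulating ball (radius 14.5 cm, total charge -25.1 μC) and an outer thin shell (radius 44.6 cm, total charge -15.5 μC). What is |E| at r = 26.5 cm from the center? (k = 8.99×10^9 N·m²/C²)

3.21e6 N/C

By spherical symmetry E is radial; choose a Gaussian sphere of radius r = 26.5 cm (between the bodies, 14.5 cm < r < 44.6 cm).
The shell at 44.6 cm lies outside the Gaussian surface, so Q_enc = -25.1 μC = -2.51×10^-5 C.
Gauss's law: E·4πr² = Q_enc/ε₀.
E = k|Q_enc|/r² = (8.99×10^9)(2.51e-5)/(0.265)² = 3.21×10^6 N/C.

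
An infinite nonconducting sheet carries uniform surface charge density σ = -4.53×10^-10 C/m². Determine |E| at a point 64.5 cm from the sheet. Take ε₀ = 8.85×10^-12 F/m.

By planar symmetry E is perpendicular to the sheet and uniform; use a Gaussian pillbox with flat faces of area A on each side of the sheet.
Only the two end caps contribute flux: Φ = 2EA. With Q_enc = σA, Gauss's law gives E = |σ|/(2ε₀).
E = |σ|/(2ε₀) = (4.53e-10)/(2·8.85×10^-12) = 25.6 N/C.

E = 25.6 V/m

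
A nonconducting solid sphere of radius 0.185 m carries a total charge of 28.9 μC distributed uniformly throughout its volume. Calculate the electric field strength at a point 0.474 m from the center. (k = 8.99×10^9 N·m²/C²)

Use a concentric Gaussian sphere at r = 0.474 m (r > R, so the entire charge is enclosed).
Q_enc = 28.9 μC = 2.89×10^-5 C.
Since E is radial and uniform over the Gaussian sphere, Φ = E·4πr² = Q_enc/ε₀.
E = k|Q_enc|/r² = (8.99×10^9)(2.89×10^-5)/(0.474)² = 1.16×10^6 N/C.

|E| = 1.16e6 V/m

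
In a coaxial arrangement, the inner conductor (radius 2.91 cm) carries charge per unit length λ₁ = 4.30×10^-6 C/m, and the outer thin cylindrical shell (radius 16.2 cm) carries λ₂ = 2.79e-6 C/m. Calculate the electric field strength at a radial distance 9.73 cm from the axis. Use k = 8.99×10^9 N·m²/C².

Coaxial Gaussian cylinder, radius r = 9.73 cm, length L (between the conductors, 2.91 cm < r < 16.2 cm).
Only the inner wire is enclosed; the outer shell contributes nothing inside itself. λ_enc = λ₁ = 4.30×10^-6 C/m.
Gauss's law: E·2πrL = λ_enc L/ε₀.
E = 2k|λ_enc|/r = 2(8.99×10^9)(4.30e-6)/(0.0973) = 7.95e5 N/C.

|E| ≈ 7.95×10^5 N/C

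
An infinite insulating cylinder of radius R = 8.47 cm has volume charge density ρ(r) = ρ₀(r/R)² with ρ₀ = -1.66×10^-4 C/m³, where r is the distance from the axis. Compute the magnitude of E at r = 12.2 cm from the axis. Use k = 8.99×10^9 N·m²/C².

Take a coaxial cylindrical Gaussian surface of radius r = 12.2 cm and length L (r > R, full charge per length enclosed).
λ_enc = 2π ∫₀^R ρ₀(r'/R)^2 r' dr' = 2πρ₀R²/4 = -1.871×10^-6 C/m.
By Gauss's law (flux through the curved wall only), E·2πrL = λ_enc L/ε₀.
E = 2k|λ_enc|/r = 2(8.99×10^9)(1.871×10^-6)/(0.122) = 2.76×10^5 N/C.

E ≈ 2.76×10^5 V/m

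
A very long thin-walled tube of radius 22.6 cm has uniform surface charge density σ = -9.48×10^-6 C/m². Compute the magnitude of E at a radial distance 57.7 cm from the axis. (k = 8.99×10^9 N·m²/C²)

E = 4.19×10^5 N/C

By cylindrical symmetry E is radial; use a coaxial Gaussian cylinder of radius 57.7 cm and length L (r > 22.6 cm).
The whole shell is enclosed: λ_enc = σ·2πR = (-9.48×10^-6)·2π·(0.226) = -1.346×10^-5 C/m.
Gauss's law: E·2πrL = λ_enc L/ε₀.
E = 2k|λ_enc|/r = 2(8.99×10^9)(1.346e-5)/(0.577) = 4.19×10^5 N/C.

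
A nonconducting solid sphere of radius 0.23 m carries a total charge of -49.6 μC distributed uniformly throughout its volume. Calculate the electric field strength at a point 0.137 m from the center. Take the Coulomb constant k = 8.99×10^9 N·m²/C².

Take a concentric spherical Gaussian surface of radius r = 0.137 m (r < R).
For a uniform sphere the enclosed fraction is (r/R)³, so Q_enc = (-49.6 μC)(0.137/0.23)³ = -1.048e-5 C.
By Gauss's law, ∮E·dA = E·4πr² = Q_enc/ε₀.
E = k|Q_enc|/r² = (8.99×10^9)(1.048×10^-5)/(0.137)² = 5.02e6 N/C.

E = 5.02×10^6 N/C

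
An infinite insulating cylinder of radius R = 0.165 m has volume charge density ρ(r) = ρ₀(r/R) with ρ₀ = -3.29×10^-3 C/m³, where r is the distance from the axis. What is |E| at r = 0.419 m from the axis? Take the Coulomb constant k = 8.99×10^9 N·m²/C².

E = 8.05×10^6 N/C

By cylindrical symmetry E is radial; use a coaxial Gaussian cylinder of radius 0.419 m and length L (r > R, full charge per length enclosed).
λ_enc = 2π ∫₀^R ρ₀(r'/R)^1 r' dr' = 2πρ₀R²/3 = -1.876×10^-4 C/m.
Since E is radial and uniform over the curved surface, Φ = E·2πrL = Q_enc/ε₀ = λ_enc L/ε₀.
E = 2k|λ_enc|/r = 2(8.99×10^9)(1.876×10^-4)/(0.419) = 8.05×10^6 N/C.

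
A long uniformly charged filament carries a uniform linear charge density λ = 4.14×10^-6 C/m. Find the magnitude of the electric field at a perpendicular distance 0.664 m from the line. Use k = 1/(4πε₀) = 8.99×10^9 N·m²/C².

Coaxial Gaussian cylinder, radius r = 0.664 m, length L.
Q_enc = λL, so λ_enc = 4.14×10^-6 C/m.
Since E is radial and uniform over the curved surface, Φ = E·2πrL = Q_enc/ε₀ = λ_enc L/ε₀.
E = 2k|λ_enc|/r = 2(8.99×10^9)(4.14e-6)/(0.664) = 1.12×10^5 N/C.

|E| = 1.12×10^5 N/C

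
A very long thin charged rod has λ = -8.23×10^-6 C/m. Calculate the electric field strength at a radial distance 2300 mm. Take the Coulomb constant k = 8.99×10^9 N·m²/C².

By cylindrical symmetry E is radial; use a coaxial Gaussian cylinder of radius 2300 mm and length L.
Q_enc = λL, so λ_enc = -8.23×10^-6 C/m.
Applying ∮E·dA = Q_enc/ε₀ with the end caps contributing no flux:
E = 2k|λ_enc|/r = 2(8.99×10^9)(8.23×10^-6)/(2.3) = 6.43e4 N/C.

6.43×10^4 N/C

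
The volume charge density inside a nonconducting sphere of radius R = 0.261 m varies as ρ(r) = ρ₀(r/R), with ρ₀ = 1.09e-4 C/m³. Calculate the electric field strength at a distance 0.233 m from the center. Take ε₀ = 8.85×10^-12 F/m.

E ≈ 6.40×10^5 N/C

By spherical symmetry E is radial; choose a Gaussian sphere of radius r = 0.233 m (r < R).
Q_enc = ∫₀^r ρ(r')·4πr'² dr' = (4πρ₀/R) ∫₀^r r'^3 dr' = 4πρ₀ r^4/(4·R) = 3.867×10^-6 C.
Applying ∮E·dA = Q_enc/ε₀ with Φ = E(4πr²):
E = |Q_enc|/(4πε₀r²) = (3.867e-6)/(4π·8.85×10^-12·(0.233)²) = 6.40e5 N/C.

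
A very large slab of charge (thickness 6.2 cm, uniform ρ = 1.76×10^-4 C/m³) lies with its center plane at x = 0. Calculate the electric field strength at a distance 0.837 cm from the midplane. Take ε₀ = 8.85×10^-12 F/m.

By symmetry E is perpendicular to the slab. A Gaussian pillbox from −0.837 cm to +0.837 cm (face area A) lies entirely within the slab.
Q_enc = ρ·(2x)·A and flux = 2EA, so 2EA = 2ρxA/ε₀ ⇒ E = |ρ|x/ε₀.
E = (1.76×10^-4)(0.00837)/(8.85×10^-12) = 1.66×10^5 N/C.

1.66×10^5 N/C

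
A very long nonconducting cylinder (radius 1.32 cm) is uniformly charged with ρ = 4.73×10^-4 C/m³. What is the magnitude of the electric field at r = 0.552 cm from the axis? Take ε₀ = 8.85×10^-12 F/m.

|E| ≈ 1.48×10^5 V/m

Choose a coaxial cylinder of radius r = 0.552 cm (arbitrary length L) as the Gaussian surface (r < R).
Enclosed charge per unit length: λ_enc = ρ·πr² = (4.73×10^-4)π(0.00552)² = 4.528e-8 C/m.
Since E is radial and uniform over the curved surface, Φ = E·2πrL = Q_enc/ε₀ = λ_enc L/ε₀.
E = |λ_enc|/(2πε₀r) = (4.528×10^-8)/(2π·8.85×10^-12·0.00552) = 1.48×10^5 N/C.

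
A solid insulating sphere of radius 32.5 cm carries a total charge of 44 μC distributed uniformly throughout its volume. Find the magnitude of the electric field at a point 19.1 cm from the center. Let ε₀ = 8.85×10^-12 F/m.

|E| ≈ 2.20×10^6 N/C

Take a concentric spherical Gaussian surface of radius r = 19.1 cm (r < R).
For a uniform sphere the enclosed fraction is (r/R)³, so Q_enc = (44 μC)(0.191/0.325)³ = 8.931×10^-6 C.
Gauss's law: E·4πr² = Q_enc/ε₀.
E = |Q_enc|/(4πε₀r²) = (8.931×10^-6)/(4π·8.85×10^-12·(0.191)²) = 2.20×10^6 N/C.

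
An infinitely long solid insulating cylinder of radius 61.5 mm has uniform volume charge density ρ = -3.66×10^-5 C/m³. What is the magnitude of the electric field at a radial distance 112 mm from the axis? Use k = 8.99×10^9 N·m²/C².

By cylindrical symmetry E is radial; use a coaxial Gaussian cylinder of radius 112 mm and length L (r > 61.5 mm, full cross-section enclosed).
λ_enc = ρ·πR² = (-3.66e-5)π(0.0615)² = -4.349×10^-7 C/m.
By Gauss's law (flux through the curved wall only), E·2πrL = λ_enc L/ε₀.
E = 2k|λ_enc|/r = 2(8.99×10^9)(4.349×10^-7)/(0.112) = 6.98×10^4 N/C.

E ≈ 6.98×10^4 V/m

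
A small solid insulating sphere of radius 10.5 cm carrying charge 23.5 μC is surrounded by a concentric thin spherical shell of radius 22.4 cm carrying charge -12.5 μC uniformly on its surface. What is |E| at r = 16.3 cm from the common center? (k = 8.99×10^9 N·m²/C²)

E = 7.95×10^6 V/m

Take a concentric spherical Gaussian surface of radius r = 16.3 cm (between the bodies, 10.5 cm < r < 22.4 cm).
The shell at 22.4 cm lies outside the Gaussian surface, so Q_enc = 23.5 μC = 2.35e-5 C.
By Gauss's law, ∮E·dA = E·4πr² = Q_enc/ε₀.
E = k|Q_enc|/r² = (8.99×10^9)(2.35×10^-5)/(0.163)² = 7.95×10^6 N/C.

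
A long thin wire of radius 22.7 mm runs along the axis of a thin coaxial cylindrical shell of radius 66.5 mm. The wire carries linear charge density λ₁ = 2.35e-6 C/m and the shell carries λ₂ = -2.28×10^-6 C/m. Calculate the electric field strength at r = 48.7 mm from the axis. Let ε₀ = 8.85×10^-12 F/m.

Choose a coaxial cylinder of radius r = 48.7 mm (arbitrary length L) as the Gaussian surface (between the conductors, 22.7 mm < r < 66.5 mm).
Only the inner wire is enclosed; the outer shell contributes nothing inside itself. λ_enc = λ₁ = 2.35×10^-6 C/m.
Since E is radial and uniform over the curved surface, Φ = E·2πrL = Q_enc/ε₀ = λ_enc L/ε₀.
E = |λ_enc|/(2πε₀r) = (2.35e-6)/(2π·8.85×10^-12·0.0487) = 8.68e5 N/C.

|E| ≈ 8.68×10^5 N/C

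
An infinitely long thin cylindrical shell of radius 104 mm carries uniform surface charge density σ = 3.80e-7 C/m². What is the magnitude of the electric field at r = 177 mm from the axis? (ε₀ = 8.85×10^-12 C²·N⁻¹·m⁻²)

By cylindrical symmetry E is radial; use a coaxial Gaussian cylinder of radius 177 mm and length L (r > 104 mm).
The whole shell is enclosed: λ_enc = σ·2πR = (3.80e-7)·2π·(0.104) = 2.483×10^-7 C/m.
Gauss's law: E·2πrL = λ_enc L/ε₀.
E = |λ_enc|/(2πε₀r) = (2.483e-7)/(2π·8.85×10^-12·0.177) = 2.52×10^4 N/C.

|E| ≈ 2.52×10^4 N/C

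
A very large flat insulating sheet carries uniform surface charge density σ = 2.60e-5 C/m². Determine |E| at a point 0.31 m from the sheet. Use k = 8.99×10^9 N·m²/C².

1.47×10^6 N/C

By planar symmetry E is perpendicular to the sheet and uniform; use a Gaussian pillbox with flat faces of area A on each side of the sheet.
Only the two end caps contribute flux: Φ = 2EA. With Q_enc = σA, Gauss's law gives E = |σ|/(2ε₀).
E = 2πk|σ| = 2π(8.99×10^9)(2.60×10^-5) = 1.47×10^6 N/C.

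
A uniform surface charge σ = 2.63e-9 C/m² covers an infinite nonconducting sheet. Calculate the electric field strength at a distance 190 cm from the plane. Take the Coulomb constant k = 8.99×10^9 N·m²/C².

|E| = 149 V/m

By planar symmetry E is perpendicular to the sheet and uniform; use a Gaussian pillbox with flat faces of area A on each side of the sheet.
Flux Φ = 2EA and Q_enc = σA, so 2EA = σA/ε₀ ⇒ E = |σ|/(2ε₀), independent of distance.
E = 2πk|σ| = 2π(8.99×10^9)(2.63×10^-9) = 149 N/C.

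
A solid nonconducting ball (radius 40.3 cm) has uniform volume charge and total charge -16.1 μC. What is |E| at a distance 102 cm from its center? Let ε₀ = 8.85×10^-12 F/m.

Use a concentric Gaussian sphere at r = 102 cm (r > R, so the entire charge is enclosed).
Q_enc = -16.1 μC = -1.61×10^-5 C.
Since E is radial and uniform over the Gaussian sphere, Φ = E·4πr² = Q_enc/ε₀.
E = |Q_enc|/(4πε₀r²) = (1.61×10^-5)/(4π·8.85×10^-12·(1.02)²) = 1.39×10^5 N/C.

E ≈ 1.39×10^5 N/C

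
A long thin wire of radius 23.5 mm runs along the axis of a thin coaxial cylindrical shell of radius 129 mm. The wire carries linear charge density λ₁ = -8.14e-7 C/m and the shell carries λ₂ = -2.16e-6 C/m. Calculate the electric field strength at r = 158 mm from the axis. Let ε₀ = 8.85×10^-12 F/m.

|E| ≈ 3.39e5 V/m

Take a coaxial cylindrical Gaussian surface of radius r = 158 mm and length L (r > 129 mm, enclosing both).
λ_enc = λ₁ + λ₂ = (-8.14×10^-7) + (-2.16×10^-6) = -2.974×10^-6 C/m.
Applying ∮E·dA = Q_enc/ε₀ with the end caps contributing no flux:
E = |λ_enc|/(2πε₀r) = (2.974e-6)/(2π·8.85×10^-12·0.158) = 3.39×10^5 N/C.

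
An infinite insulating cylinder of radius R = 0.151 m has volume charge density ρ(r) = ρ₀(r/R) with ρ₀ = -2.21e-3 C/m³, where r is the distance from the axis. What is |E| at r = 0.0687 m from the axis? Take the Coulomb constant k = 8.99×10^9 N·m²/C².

|E| ≈ 2.60×10^6 N/C

Choose a coaxial cylinder of radius r = 0.0687 m (arbitrary length L) as the Gaussian surface (r < R).
λ_enc = ∫₀^r ρ(r')·2πr' dr' = (2πρ₀/R)·r^3/3 = -9.939e-6 C/m.
Applying ∮E·dA = Q_enc/ε₀ with the end caps contributing no flux:
E = 2k|λ_enc|/r = 2(8.99×10^9)(9.939×10^-6)/(0.0687) = 2.60×10^6 N/C.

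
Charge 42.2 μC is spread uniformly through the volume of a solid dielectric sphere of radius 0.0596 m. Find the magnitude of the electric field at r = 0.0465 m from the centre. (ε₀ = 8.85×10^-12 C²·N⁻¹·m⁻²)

|E| = 8.33×10^7 V/m

Symmetry ⇒ E = E(r) r̂. Gaussian sphere of radius r = 0.0465 m (r < R).
Only the charge within r is enclosed: Q_enc = Q·(r/R)³ = (42.2 μC)·(0.0465 m/0.0596 m)³ = 2.004e-5 C.
By Gauss's law, ∮E·dA = E·4πr² = Q_enc/ε₀.
E = |Q_enc|/(4πε₀r²) = (2.004×10^-5)/(4π·8.85×10^-12·(0.0465)²) = 8.33×10^7 N/C.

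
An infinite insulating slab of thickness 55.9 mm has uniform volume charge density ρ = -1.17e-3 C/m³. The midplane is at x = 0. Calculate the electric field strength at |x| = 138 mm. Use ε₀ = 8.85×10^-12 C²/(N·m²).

The point |x| = 138 mm lies outside the slab (half-thickness 0.02795 m). A symmetric pillbox spanning the full slab encloses Q_enc = ρ·d·A.
Flux = 2EA ⇒ E = |ρ|d/(2ε₀), independent of distance outside.
E = (1.17×10^-3)(0.0559)/(2·8.85×10^-12) = 3.70×10^6 N/C.

|E| = 3.70×10^6 N/C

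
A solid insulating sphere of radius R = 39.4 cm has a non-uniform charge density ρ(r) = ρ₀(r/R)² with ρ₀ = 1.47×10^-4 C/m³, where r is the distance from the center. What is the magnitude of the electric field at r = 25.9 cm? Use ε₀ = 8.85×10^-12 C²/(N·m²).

By spherical symmetry E is radial; choose a Gaussian sphere of radius r = 25.9 cm (r < R).
Integrate the density: Q_enc = 4π ∫₀^r ρ₀(r'/R)^2 r'² dr' = 4πρ₀ r^5/(5·R²) = 2.774×10^-6 C.
By Gauss's law, ∮E·dA = E·4πr² = Q_enc/ε₀.
E = |Q_enc|/(4πε₀r²) = (2.774×10^-6)/(4π·8.85×10^-12·(0.259)²) = 3.72e5 N/C.

3.72e5 N/C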